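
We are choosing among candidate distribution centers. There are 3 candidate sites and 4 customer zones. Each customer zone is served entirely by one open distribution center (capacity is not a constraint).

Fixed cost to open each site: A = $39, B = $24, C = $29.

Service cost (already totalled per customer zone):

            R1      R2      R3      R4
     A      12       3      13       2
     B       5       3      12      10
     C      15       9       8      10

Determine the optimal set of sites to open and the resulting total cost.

Open B only; minimum total cost 54.

For any fixed open set, each customer zone goes to its cheapest open site; total = fixed + service.
{B}: R1→B 5, R2→B 3, R3→B 12, R4→B 10. Service 30; fixed 24; total 54.
{A}: service 30 + fixed 39 = 69
{C}: service 42 + fixed 29 = 71
{A, B, C}: R1→B 5, R2→A 3, R3→C 8, R4→A 2. Service 18; fixed 92; total 110.
No other subset beats 54.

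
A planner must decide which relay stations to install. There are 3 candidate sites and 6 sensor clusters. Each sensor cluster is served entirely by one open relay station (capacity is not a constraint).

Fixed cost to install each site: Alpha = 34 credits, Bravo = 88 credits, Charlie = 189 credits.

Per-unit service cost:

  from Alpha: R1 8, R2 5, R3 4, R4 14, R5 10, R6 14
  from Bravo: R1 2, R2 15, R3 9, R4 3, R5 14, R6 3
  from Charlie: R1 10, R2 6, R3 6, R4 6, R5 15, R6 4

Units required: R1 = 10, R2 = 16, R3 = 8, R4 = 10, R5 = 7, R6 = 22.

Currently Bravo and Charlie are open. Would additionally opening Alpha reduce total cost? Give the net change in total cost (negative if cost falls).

Current service cost with {Bravo, Charlie}: 358.
Adding Alpha: each sensor cluster re-picks its cheapest; new service cost 298, saving 60.
Extra fixed cost: 34. Net change = 34 − 60 = -26.
(Totals: 635 → 609.)

Yes — net change −26 (cost falls by 26).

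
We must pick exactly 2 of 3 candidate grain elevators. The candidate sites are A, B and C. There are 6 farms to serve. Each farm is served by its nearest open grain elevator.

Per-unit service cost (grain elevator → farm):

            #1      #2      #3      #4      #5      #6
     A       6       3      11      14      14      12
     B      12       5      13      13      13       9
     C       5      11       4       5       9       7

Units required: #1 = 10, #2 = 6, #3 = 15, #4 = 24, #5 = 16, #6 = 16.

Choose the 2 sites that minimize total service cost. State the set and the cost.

Choose A and C; total service cost 504.

With exactly 2 open, each farm uses its cheapest among the chosen.
{A, C}: #1→C 5·10=50, #2→A 3·6=18, #3→C 4·15=60, #4→C 5·24=120, #5→C 9·16=144, #6→C 7·16=112. Service cost 504.
{B, C}: service cost 516
{A, B}: service cost 907
Among all 3 size-2 choices, {A, C} is lowest.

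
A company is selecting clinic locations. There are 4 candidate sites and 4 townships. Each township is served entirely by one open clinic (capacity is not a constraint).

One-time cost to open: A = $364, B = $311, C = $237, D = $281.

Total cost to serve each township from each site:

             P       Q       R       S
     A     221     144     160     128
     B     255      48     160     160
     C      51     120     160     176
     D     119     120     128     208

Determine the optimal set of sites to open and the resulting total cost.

For any fixed open set, each township goes to its cheapest open site; total = fixed + service.
{C}: P→C 51, Q→C 120, R→C 160, S→C 176. Service 507; fixed 237; total 744.
{D}: service 575 + fixed 281 = 856
{B}: service 623 + fixed 311 = 934
{A, B, C, D}: P→C 51, Q→B 48, R→D 128, S→A 128. Service 355; fixed 1193; total 1548.
No other subset beats 744.

Open C only; minimum total cost 744.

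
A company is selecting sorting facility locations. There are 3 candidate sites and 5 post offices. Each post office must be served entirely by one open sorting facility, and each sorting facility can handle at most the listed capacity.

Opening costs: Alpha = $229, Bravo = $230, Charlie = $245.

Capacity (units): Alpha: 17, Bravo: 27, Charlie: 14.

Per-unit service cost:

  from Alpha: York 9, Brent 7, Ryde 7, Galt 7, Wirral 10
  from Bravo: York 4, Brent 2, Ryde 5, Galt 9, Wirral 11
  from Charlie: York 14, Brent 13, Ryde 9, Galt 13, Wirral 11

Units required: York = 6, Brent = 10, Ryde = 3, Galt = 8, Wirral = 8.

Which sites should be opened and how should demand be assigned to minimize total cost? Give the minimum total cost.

Minimum total cost: 654

Open {Alpha, Bravo}: York→Bravo 4·6=24, Brent→Bravo 2·10=20, Ryde→Bravo 5·3=15, Galt→Alpha 7·8=56, Wirral→Alpha 10·8=80.
Loads: Alpha carries 16/17, Bravo carries 19/27. Service 195; fixed 459; total 654.
Next best feasible plan costs 662.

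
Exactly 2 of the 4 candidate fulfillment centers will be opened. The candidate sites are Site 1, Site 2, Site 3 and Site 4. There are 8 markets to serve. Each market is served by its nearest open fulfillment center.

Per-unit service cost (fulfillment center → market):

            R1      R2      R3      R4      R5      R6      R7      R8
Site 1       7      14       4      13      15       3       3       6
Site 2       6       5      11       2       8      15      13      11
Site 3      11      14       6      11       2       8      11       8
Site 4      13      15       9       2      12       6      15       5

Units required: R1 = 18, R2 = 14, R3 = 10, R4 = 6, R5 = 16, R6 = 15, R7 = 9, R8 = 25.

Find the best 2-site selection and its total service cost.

Choose Site 1 and Site 2; total service cost 580.

With exactly 2 open, each market uses its cheapest among the chosen.
{Site 1, Site 2}: R1→Site 2 6·18=108, R2→Site 2 5·14=70, R3→Site 1 4·10=40, R4→Site 2 2·6=12, R5→Site 2 8·16=128, R6→Site 1 3·15=45, R7→Site 1 3·9=27, R8→Site 1 6·25=150. Service cost 580.
{Site 1, Site 3}: service cost 682
{Site 2, Site 3}: service cost 701
Among all 6 size-2 choices, {Site 1, Site 2} is lowest.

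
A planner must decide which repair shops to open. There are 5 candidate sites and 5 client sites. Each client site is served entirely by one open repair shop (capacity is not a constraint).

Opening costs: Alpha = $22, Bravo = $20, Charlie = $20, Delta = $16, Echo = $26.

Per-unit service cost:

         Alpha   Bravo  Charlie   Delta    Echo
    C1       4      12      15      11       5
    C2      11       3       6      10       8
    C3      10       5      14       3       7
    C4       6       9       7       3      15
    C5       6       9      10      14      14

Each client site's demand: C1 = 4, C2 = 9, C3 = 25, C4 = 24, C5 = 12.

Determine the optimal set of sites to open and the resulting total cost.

For any fixed open set, each client site goes to its cheapest open site; total = fixed + service.
{Alpha, Bravo, Delta}: C1→Alpha 4·4=16, C2→Bravo 3·9=27, C3→Delta 3·25=75, C4→Delta 3·24=72, C5→Alpha 6·12=72. Service 262; fixed 58; total 320.
{Alpha, Bravo, Charlie, Delta}: service 262 + fixed 78 = 340
{Alpha, Bravo, Delta, Echo}: service 262 + fixed 84 = 346
{Alpha, Bravo, Charlie, Delta, Echo}: service 262 + fixed 104 = 366
No other subset beats 320.

Open Alpha, Bravo and Delta; minimum total cost 320.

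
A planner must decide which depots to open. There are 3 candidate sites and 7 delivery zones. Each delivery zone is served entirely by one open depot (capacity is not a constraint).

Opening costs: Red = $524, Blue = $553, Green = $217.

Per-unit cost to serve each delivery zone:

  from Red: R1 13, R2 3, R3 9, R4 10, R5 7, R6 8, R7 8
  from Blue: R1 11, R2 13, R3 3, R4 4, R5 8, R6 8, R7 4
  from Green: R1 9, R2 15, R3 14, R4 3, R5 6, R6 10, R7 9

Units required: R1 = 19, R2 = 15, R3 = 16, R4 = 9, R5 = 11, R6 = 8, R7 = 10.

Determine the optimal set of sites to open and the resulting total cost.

Open Green only; minimum total cost 1100.

For any fixed open set, each delivery zone goes to its cheapest open site; total = fixed + service.
{Green}: R1→Green 9·19=171, R2→Green 15·15=225, R3→Green 14·16=224, R4→Green 3·9=27, R5→Green 6·11=66, R6→Green 10·8=80, R7→Green 9·10=90. Service 883; fixed 217; total 1100.
{Blue}: R1→Blue 11·19=209, R2→Blue 13·15=195, R3→Blue 3·16=48, R4→Blue 4·9=36, R5→Blue 8·11=88, R6→Blue 8·8=64, R7→Blue 4·10=40. Service 680; fixed 553; total 1233.
{Red}: R1→Red 13·19=247, R2→Red 3·15=45, R3→Red 9·16=144, R4→Red 10·9=90, R5→Red 7·11=77, R6→Red 8·8=64, R7→Red 8·10=80. Service 747; fixed 524; total 1271.
{Red, Blue, Green}: service 461 + fixed 1294 = 1755
(All 7 nonempty subsets were checked; Green only is lowest.)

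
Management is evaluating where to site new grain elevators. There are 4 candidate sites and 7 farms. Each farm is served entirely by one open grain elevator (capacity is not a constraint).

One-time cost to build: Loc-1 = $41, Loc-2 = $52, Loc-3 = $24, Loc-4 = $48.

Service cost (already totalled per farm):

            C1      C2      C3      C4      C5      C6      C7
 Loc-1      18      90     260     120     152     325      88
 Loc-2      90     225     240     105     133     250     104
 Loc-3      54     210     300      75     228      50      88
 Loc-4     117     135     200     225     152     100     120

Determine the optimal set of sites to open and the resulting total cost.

Open Loc-1, Loc-3 and Loc-4; minimum total cost 786.

For any fixed open set, each farm goes to its cheapest open site; total = fixed + service.
{Loc-1, Loc-3, Loc-4}: C1→Loc-1 18, C2→Loc-1 90, C3→Loc-4 200, C4→Loc-3 75, C5→Loc-1 152, C6→Loc-3 50, C7→Loc-1 88. Service 673; fixed 113; total 786.
{Loc-1, Loc-3}: service 733 + fixed 65 = 798
{Loc-1, Loc-2, Loc-3}: C1→Loc-1 18, C2→Loc-1 90, C3→Loc-2 240, C4→Loc-3 75, C5→Loc-2 133, C6→Loc-3 50, C7→Loc-1 88. Service 694; fixed 117; total 811.
{Loc-1, Loc-2, Loc-3, Loc-4}: service 654 + fixed 165 = 819
(All 15 nonempty subsets were checked; Loc-1, Loc-3 and Loc-4 is lowest.)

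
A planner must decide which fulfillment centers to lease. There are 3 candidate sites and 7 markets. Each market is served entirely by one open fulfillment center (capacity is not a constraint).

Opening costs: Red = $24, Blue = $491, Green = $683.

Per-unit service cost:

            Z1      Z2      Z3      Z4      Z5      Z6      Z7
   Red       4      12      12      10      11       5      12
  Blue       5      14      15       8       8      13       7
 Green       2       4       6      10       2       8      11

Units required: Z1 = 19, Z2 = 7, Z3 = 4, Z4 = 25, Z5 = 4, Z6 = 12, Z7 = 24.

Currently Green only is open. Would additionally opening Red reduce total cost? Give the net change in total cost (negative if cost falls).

Yes — net change −12 (cost falls by 12).

Current service cost with {Green}: 708.
Adding Red: each market re-picks its cheapest; new service cost 672, saving 36.
Extra fixed cost: 24. Net change = 24 − 36 = -12.
(Totals: 1391 → 1379.)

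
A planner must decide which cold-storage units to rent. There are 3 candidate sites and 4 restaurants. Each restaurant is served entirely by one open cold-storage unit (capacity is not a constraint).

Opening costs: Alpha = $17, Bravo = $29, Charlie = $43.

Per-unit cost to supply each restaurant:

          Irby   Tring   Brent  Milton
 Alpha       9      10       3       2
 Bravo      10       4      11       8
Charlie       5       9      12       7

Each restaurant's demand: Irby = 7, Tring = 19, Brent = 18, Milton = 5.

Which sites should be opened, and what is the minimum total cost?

Open Alpha and Bravo; minimum total cost 249.

For any fixed open set, each restaurant goes to its cheapest open site; total = fixed + service.
{Alpha, Bravo}: Irby→Alpha 9·7=63, Tring→Bravo 4·19=76, Brent→Alpha 3·18=54, Milton→Alpha 2·5=10. Service 203; fixed 46; total 249.
{Alpha, Bravo, Charlie}: service 175 + fixed 89 = 264
{Alpha, Charlie}: service 270 + fixed 60 = 330
{Alpha}: service 317 + fixed 17 = 334
(All 7 nonempty subsets were checked; Alpha and Bravo is lowest.)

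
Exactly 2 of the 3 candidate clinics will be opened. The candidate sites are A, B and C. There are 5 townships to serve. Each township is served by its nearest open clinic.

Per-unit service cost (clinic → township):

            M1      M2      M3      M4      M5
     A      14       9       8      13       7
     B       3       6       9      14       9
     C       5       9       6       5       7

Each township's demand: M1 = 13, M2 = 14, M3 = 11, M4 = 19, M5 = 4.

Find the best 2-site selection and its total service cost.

Choose B and C; total service cost 312.

With exactly 2 open, each township uses its cheapest among the chosen.
{B, C}: M1→B 3·13=39, M2→B 6·14=84, M3→C 6·11=66, M4→C 5·19=95, M5→C 7·4=28. Service cost 312.
{A, C}: service cost 380
{A, B}: service cost 486
Among all 3 size-2 choices, {B, C} is lowest.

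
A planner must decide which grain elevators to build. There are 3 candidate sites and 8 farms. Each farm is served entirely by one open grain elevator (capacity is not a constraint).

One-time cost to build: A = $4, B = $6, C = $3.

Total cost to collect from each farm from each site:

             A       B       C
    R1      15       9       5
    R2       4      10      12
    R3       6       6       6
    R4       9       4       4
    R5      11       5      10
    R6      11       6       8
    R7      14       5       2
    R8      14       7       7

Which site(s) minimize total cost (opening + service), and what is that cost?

For any fixed open set, each farm goes to its cheapest open site; total = fixed + service.
{A, B, C}: R1→C 5, R2→A 4, R3→A 6, R4→B 4, R5→B 5, R6→B 6, R7→C 2, R8→B 7. Service 39; fixed 13; total 52.
{A, C}: service 46 + fixed 7 = 53
{B, C}: service 45 + fixed 9 = 54
{C}: service 54 + fixed 3 = 57
(All 7 nonempty subsets were checked; A, B and C is lowest.)

Open A, B and C; minimum total cost 52.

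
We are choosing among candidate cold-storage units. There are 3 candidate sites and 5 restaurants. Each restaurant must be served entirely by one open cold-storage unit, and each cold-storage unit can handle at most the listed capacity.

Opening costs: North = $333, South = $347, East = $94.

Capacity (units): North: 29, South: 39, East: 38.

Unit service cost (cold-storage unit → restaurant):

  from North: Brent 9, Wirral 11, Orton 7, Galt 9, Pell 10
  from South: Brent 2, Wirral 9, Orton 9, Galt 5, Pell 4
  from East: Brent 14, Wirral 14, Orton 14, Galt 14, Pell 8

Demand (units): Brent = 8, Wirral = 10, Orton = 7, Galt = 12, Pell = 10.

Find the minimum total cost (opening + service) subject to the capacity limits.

Open {South, East}: Brent→South 2·8=16, Wirral→South 9·10=90, Orton→South 9·7=63, Galt→South 5·12=60, Pell→East 8·10=80.
Loads: South carries 37/39, East carries 10/38. Service 309; fixed 441; total 750.
Next best feasible plan costs 760.

Minimum total cost: 750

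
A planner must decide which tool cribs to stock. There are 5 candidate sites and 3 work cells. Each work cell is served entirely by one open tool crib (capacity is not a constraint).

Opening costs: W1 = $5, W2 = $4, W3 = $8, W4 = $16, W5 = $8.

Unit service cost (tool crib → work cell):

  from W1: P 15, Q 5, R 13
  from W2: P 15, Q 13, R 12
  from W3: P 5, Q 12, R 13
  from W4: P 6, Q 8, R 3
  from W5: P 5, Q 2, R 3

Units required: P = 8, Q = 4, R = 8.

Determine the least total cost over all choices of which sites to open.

Minimum total cost: 80

For any fixed open set, each work cell goes to its cheapest open site; total = fixed + service.
{W5}: P→W5 5·8=40, Q→W5 2·4=8, R→W5 3·8=24. Service 72; fixed 8; total 80.
{W2, W5}: service 72 + fixed 12 = 84
{W1, W5}: service 72 + fixed 13 = 85
{W1, W2, W3, W4, W5}: P→W3 5·8=40, Q→W5 2·4=8, R→W4 3·8=24. Service 72; fixed 41; total 113.
No other subset beats 80.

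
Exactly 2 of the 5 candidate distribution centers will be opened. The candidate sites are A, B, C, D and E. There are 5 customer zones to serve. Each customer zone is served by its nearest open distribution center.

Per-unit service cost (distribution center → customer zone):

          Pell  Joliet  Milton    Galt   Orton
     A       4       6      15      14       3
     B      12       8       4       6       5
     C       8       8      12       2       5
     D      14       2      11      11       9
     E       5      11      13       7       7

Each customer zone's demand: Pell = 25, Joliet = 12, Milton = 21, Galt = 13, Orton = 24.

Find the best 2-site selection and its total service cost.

With exactly 2 open, each customer zone uses its cheapest among the chosen.
{A, B}: Pell→A 4·25=100, Joliet→A 6·12=72, Milton→B 4·21=84, Galt→B 6·13=78, Orton→A 3·24=72. Service cost 406.
{B, E}: service cost 503
{A, C}: service cost 522
Among all 10 size-2 choices, {A, B} is lowest.

Choose A and B; total service cost 406.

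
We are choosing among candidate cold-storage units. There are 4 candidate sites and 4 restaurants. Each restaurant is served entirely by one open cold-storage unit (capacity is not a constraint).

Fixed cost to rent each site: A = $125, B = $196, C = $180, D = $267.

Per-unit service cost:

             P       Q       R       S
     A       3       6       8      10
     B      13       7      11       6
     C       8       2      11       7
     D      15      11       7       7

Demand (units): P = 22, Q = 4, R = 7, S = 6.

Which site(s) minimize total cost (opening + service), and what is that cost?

For any fixed open set, each restaurant goes to its cheapest open site; total = fixed + service.
{A}: P→A 3·22=66, Q→A 6·4=24, R→A 8·7=56, S→A 10·6=60. Service 206; fixed 125; total 331.
{A, C}: service 172 + fixed 305 = 477
{C}: service 303 + fixed 180 = 483
{A, B, C, D}: service 159 + fixed 768 = 927
No other subset beats 331.

Open A only; minimum total cost 331.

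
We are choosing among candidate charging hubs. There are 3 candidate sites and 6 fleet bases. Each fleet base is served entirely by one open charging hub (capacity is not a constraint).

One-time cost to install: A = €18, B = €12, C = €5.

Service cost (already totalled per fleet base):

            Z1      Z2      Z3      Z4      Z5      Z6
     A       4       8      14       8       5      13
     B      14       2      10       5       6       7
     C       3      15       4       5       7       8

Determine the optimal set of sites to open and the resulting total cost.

For any fixed open set, each fleet base goes to its cheapest open site; total = fixed + service.
{B, C}: Z1→C 3, Z2→B 2, Z3→C 4, Z4→B 5, Z5→B 6, Z6→B 7. Service 27; fixed 17; total 44.
{C}: service 42 + fixed 5 = 47
{A, C}: Z1→C 3, Z2→A 8, Z3→C 4, Z4→C 5, Z5→A 5, Z6→C 8. Service 33; fixed 23; total 56.
{A, B, C}: Z1→C 3, Z2→B 2, Z3→C 4, Z4→B 5, Z5→A 5, Z6→B 7. Service 26; fixed 35; total 61.
No other subset beats 44.

Open B and C; minimum total cost 44.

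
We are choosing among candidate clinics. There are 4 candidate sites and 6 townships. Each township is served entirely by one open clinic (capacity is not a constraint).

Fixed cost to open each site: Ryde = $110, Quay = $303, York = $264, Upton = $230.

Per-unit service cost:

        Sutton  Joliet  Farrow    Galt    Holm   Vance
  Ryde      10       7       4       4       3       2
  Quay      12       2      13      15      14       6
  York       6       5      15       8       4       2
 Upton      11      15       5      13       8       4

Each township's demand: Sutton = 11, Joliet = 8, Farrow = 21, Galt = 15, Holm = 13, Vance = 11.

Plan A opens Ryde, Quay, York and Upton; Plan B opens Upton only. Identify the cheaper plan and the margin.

Plan B is cheaper by 275.

Plan A: {Ryde, Quay, York, Upton}: Sutton→York 6·11=66, Joliet→Quay 2·8=16, Farrow→Ryde 4·21=84, Galt→Ryde 4·15=60, Holm→Ryde 3·13=39, Vance→Ryde 2·11=22. Service 287; fixed 907; total 1194.
Plan B: {Upton}: Sutton→Upton 11·11=121, Joliet→Upton 15·8=120, Farrow→Upton 5·21=105, Galt→Upton 13·15=195, Holm→Upton 8·13=104, Vance→Upton 4·11=44. Service 689; fixed 230; total 919.
Difference: |1194 − 919| = 275.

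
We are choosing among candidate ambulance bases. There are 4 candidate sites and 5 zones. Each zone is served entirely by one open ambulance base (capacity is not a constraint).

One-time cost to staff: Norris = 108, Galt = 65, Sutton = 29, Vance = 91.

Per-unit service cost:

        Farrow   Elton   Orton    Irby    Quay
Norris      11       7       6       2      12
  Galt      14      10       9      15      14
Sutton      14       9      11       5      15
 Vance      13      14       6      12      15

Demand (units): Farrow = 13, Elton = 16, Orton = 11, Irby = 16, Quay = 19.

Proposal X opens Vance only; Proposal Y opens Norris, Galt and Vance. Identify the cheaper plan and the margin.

Proposal Y is cheaper by 182.

Proposal X: {Vance}: Farrow→Vance 13·13=169, Elton→Vance 14·16=224, Orton→Vance 6·11=66, Irby→Vance 12·16=192, Quay→Vance 15·19=285. Service 936; fixed 91; total 1027.
Proposal Y: {Norris, Galt, Vance}: Farrow→Norris 11·13=143, Elton→Norris 7·16=112, Orton→Norris 6·11=66, Irby→Norris 2·16=32, Quay→Norris 12·19=228. Service 581; fixed 264; total 845.
Difference: |1027 − 845| = 182.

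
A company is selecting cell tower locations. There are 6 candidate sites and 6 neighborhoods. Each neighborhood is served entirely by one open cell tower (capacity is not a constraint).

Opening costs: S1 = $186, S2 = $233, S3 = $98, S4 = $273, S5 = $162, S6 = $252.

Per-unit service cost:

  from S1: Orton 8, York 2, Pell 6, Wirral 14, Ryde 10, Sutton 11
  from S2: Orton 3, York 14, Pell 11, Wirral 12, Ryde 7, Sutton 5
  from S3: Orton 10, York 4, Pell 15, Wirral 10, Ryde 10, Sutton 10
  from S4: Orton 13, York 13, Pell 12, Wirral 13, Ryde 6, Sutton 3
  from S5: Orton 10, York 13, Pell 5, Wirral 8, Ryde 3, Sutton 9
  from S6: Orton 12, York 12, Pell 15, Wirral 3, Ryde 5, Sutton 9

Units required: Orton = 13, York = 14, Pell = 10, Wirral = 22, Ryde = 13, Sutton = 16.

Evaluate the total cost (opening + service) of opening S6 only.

Each neighborhood is assigned to its cheapest site among the open ones.
{S6}: Orton→S6 12·13=156, York→S6 12·14=168, Pell→S6 15·10=150, Wirral→S6 3·22=66, Ryde→S6 5·13=65, Sutton→S6 9·16=144. Service 749; fixed 252; total 1001.

Total cost: 1001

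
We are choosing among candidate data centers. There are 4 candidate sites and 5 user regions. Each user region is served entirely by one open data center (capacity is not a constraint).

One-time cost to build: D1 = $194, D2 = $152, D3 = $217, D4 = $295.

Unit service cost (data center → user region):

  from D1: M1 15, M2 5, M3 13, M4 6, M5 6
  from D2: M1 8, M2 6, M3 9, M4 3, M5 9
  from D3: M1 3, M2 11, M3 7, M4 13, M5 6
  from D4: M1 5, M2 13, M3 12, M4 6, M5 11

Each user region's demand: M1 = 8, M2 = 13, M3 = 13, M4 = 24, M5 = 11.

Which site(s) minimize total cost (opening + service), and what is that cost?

Open D2 only; minimum total cost 582.

For any fixed open set, each user region goes to its cheapest open site; total = fixed + service.
{D2}: M1→D2 8·8=64, M2→D2 6·13=78, M3→D2 9·13=117, M4→D2 3·24=72, M5→D2 9·11=99. Service 430; fixed 152; total 582.
{D2, D3}: service 331 + fixed 369 = 700
{D1, D2}: service 384 + fixed 346 = 730
{D1, D2, D3, D4}: M1→D3 3·8=24, M2→D1 5·13=65, M3→D3 7·13=91, M4→D2 3·24=72, M5→D1 6·11=66. Service 318; fixed 858; total 1176.
No other subset beats 582.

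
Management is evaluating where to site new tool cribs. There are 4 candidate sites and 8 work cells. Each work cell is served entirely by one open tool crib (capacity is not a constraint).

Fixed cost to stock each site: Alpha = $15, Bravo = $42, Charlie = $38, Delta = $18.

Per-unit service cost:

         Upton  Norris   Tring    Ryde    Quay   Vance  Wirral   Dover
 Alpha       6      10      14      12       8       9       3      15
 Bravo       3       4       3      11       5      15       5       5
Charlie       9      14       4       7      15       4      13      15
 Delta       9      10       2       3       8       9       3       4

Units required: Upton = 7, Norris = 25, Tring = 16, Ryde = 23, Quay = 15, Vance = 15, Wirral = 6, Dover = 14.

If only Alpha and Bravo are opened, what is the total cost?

Each work cell is assigned to its cheapest site among the open ones.
{Alpha, Bravo}: Upton→Bravo 3·7=21, Norris→Bravo 4·25=100, Tring→Bravo 3·16=48, Ryde→Bravo 11·23=253, Quay→Bravo 5·15=75, Vance→Alpha 9·15=135, Wirral→Alpha 3·6=18, Dover→Bravo 5·14=70. Service 720; fixed 57; total 777.

Total cost: 777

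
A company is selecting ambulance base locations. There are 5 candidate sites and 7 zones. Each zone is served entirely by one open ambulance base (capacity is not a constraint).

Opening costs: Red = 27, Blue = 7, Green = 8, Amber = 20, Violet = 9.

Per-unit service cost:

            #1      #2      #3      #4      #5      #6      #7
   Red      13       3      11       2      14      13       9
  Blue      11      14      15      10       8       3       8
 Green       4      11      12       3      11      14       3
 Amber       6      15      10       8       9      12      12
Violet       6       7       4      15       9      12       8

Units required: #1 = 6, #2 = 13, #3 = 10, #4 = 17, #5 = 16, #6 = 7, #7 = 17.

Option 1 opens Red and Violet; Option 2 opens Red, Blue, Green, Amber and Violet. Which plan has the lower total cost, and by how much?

Option 1: {Red, Violet}: #1→Violet 6·6=36, #2→Red 3·13=39, #3→Violet 4·10=40, #4→Red 2·17=34, #5→Violet 9·16=144, #6→Violet 12·7=84, #7→Violet 8·17=136. Service 513; fixed 36; total 549.
Option 2: {Red, Blue, Green, Amber, Violet}: #1→Green 4·6=24, #2→Red 3·13=39, #3→Violet 4·10=40, #4→Red 2·17=34, #5→Blue 8·16=128, #6→Blue 3·7=21, #7→Green 3·17=51. Service 337; fixed 71; total 408.
Difference: |549 − 408| = 141.

Option 2 is cheaper by 141.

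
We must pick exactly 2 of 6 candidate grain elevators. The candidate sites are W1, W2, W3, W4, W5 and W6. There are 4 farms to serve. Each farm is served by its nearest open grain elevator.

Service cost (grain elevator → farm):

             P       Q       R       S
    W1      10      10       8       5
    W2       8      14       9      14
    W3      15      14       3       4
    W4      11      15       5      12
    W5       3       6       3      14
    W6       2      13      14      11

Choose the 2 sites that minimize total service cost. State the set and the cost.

With exactly 2 open, each farm uses its cheapest among the chosen.
{W3, W5}: P→W5 3, Q→W5 6, R→W3 3, S→W3 4. Service cost 16.
{W1, W5}: service cost 17
{W3, W6}: service cost 22
Among all 15 size-2 choices, {W3, W5} is lowest.

Choose W3 and W5; total service cost 16.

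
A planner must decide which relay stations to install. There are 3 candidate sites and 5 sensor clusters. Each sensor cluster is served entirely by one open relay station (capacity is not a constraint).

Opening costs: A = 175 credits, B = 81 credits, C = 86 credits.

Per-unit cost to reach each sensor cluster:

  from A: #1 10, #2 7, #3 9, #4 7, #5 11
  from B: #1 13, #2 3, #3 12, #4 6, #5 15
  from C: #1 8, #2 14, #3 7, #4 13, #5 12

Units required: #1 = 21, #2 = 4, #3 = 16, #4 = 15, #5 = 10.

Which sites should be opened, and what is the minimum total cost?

Open B and C; minimum total cost 669.

For any fixed open set, each sensor cluster goes to its cheapest open site; total = fixed + service.
{B, C}: #1→C 8·21=168, #2→B 3·4=12, #3→C 7·16=112, #4→B 6·15=90, #5→C 12·10=120. Service 502; fixed 167; total 669.
{C}: #1→C 8·21=168, #2→C 14·4=56, #3→C 7·16=112, #4→C 13·15=195, #5→C 12·10=120. Service 651; fixed 86; total 737.
{A}: #1→A 10·21=210, #2→A 7·4=28, #3→A 9·16=144, #4→A 7·15=105, #5→A 11·10=110. Service 597; fixed 175; total 772.
{A, B, C}: service 492 + fixed 342 = 834
(All 7 nonempty subsets were checked; B and C is lowest.)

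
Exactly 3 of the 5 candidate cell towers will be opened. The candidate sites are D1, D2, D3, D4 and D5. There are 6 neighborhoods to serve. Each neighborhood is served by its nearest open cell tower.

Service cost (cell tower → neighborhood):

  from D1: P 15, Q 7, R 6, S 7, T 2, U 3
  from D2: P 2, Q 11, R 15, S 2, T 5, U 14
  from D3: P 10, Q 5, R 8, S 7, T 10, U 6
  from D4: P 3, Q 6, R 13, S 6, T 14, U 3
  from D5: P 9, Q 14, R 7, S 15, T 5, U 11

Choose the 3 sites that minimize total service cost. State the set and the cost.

Choose D1, D2 and D3; total service cost 20.

With exactly 3 open, each neighborhood uses its cheapest among the chosen.
{D1, D2, D3}: P→D2 2, Q→D3 5, R→D1 6, S→D2 2, T→D1 2, U→D1 3. Service cost 20.
{D1, D2, D4}: service cost 21
{D1, D2, D5}: service cost 22
Among all 10 size-3 choices, {D1, D2, D3} is lowest.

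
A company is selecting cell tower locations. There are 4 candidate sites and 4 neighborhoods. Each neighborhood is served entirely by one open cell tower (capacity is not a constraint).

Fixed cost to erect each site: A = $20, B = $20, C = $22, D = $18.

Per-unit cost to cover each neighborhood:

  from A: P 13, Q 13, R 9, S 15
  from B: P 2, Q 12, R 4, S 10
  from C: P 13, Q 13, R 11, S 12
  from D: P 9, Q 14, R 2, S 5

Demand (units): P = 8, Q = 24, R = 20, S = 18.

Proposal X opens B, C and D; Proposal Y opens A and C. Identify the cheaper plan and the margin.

Proposal X is cheaper by 360.

Proposal X: {B, C, D}: P→B 2·8=16, Q→B 12·24=288, R→D 2·20=40, S→D 5·18=90. Service 434; fixed 60; total 494.
Proposal Y: {A, C}: P→A 13·8=104, Q→A 13·24=312, R→A 9·20=180, S→C 12·18=216. Service 812; fixed 42; total 854.
Difference: |494 − 854| = 360.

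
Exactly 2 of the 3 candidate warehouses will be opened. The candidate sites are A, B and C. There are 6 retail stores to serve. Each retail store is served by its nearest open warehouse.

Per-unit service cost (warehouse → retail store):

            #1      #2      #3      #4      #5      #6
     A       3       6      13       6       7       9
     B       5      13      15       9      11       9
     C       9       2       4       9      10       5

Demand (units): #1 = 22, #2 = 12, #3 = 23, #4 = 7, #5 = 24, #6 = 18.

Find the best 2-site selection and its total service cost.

With exactly 2 open, each retail store uses its cheapest among the chosen.
{A, C}: #1→A 3·22=66, #2→C 2·12=24, #3→C 4·23=92, #4→A 6·7=42, #5→A 7·24=168, #6→C 5·18=90. Service cost 482.
{B, C}: service cost 619
{A, B}: service cost 809
Among all 3 size-2 choices, {A, C} is lowest.

Choose A and C; total service cost 482.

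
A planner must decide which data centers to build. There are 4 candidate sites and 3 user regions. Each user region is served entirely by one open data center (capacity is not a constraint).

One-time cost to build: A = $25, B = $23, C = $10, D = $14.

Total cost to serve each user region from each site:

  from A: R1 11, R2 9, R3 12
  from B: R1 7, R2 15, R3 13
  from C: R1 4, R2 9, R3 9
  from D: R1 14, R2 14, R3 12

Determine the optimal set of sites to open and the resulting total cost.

For any fixed open set, each user region goes to its cheapest open site; total = fixed + service.
{C}: R1→C 4, R2→C 9, R3→C 9. Service 22; fixed 10; total 32.
{C, D}: R1→C 4, R2→C 9, R3→C 9. Service 22; fixed 24; total 46.
{D}: service 40 + fixed 14 = 54
{A, B, C, D}: service 22 + fixed 72 = 94
No other subset beats 32.

Open C only; minimum total cost 32.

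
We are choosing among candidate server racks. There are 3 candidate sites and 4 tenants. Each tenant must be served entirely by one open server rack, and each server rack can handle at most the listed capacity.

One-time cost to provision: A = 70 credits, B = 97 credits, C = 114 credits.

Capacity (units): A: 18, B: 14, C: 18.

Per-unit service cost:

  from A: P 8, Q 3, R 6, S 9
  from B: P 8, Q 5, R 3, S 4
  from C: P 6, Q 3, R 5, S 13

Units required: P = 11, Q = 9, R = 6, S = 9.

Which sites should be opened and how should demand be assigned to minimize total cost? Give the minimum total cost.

Minimum total cost: 388

Open {A, C}: P→C 6·11=66, Q→A 3·9=27, R→C 5·6=30, S→A 9·9=81.
Loads: A carries 18/18, C carries 17/18. Service 204; fixed 184; total 388.
Next best feasible plan costs 440.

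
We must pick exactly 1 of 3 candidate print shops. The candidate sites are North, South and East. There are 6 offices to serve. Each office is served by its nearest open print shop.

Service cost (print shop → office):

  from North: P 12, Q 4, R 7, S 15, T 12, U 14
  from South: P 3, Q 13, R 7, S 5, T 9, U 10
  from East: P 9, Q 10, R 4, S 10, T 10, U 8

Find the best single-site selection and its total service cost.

With exactly 1 open, each office uses its cheapest among the chosen.
{South}: P→South 3, Q→South 13, R→South 7, S→South 5, T→South 9, U→South 10. Service cost 47.
{East}: service cost 51
{North}: service cost 64
Among all 3 size-1 choices, {South} is lowest.

Choose South only; total service cost 47.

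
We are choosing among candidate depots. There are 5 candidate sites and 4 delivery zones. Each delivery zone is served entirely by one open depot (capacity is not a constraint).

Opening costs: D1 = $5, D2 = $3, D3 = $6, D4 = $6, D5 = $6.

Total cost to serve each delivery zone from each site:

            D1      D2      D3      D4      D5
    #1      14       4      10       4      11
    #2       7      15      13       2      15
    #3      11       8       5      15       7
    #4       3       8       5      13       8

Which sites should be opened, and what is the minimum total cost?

For any fixed open set, each delivery zone goes to its cheapest open site; total = fixed + service.
{D3, D4}: #1→D4 4, #2→D4 2, #3→D3 5, #4→D3 5. Service 16; fixed 12; total 28.
{D1, D2}: service 22 + fixed 8 = 30
{D1, D2, D4}: service 17 + fixed 14 = 31
{D1, D2, D3, D4, D5}: service 14 + fixed 26 = 40
No other subset beats 28.

Open D3 and D4; minimum total cost 28.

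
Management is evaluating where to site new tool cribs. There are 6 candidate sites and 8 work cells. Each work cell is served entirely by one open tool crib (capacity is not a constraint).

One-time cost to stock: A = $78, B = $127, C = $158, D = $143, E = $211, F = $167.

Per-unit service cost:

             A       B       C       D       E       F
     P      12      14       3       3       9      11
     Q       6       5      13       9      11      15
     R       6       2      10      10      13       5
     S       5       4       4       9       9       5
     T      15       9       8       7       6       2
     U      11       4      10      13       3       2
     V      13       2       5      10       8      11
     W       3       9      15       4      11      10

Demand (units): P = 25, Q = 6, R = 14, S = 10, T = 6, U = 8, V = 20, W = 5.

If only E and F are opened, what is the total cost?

Total cost: 1027

Each work cell is assigned to its cheapest site among the open ones.
{E, F}: P→E 9·25=225, Q→E 11·6=66, R→F 5·14=70, S→F 5·10=50, T→F 2·6=12, U→F 2·8=16, V→E 8·20=160, W→F 10·5=50. Service 649; fixed 378; total 1027.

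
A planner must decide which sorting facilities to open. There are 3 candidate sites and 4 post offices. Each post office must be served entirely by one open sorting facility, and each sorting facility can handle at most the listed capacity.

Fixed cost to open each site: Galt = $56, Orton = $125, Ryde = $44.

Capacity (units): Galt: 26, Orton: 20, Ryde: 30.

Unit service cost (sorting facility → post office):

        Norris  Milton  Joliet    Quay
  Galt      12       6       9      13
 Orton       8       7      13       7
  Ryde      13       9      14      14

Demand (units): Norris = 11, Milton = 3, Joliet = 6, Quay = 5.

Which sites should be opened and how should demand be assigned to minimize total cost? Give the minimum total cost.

Minimum total cost: 325

Open {Galt}: Norris→Galt 12·11=132, Milton→Galt 6·3=18, Joliet→Galt 9·6=54, Quay→Galt 13·5=65.
Loads: Galt carries 25/26. Service 269; fixed 56; total 325.
Next best feasible plan costs 368.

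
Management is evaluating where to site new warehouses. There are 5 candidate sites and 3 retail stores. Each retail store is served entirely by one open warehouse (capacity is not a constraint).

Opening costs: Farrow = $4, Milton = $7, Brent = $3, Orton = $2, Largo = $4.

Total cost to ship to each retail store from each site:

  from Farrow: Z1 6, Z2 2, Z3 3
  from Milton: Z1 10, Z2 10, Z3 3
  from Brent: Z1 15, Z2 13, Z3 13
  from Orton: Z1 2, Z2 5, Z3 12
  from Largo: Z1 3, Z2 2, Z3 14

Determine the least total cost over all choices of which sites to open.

For any fixed open set, each retail store goes to its cheapest open site; total = fixed + service.
{Farrow, Orton}: Z1→Orton 2, Z2→Farrow 2, Z3→Farrow 3. Service 7; fixed 6; total 13.
{Farrow}: Z1→Farrow 6, Z2→Farrow 2, Z3→Farrow 3. Service 11; fixed 4; total 15.
{Farrow, Brent, Orton}: service 7 + fixed 9 = 16
{Farrow, Milton, Brent, Orton, Largo}: Z1→Orton 2, Z2→Farrow 2, Z3→Farrow 3. Service 7; fixed 20; total 27.
No other subset beats 13.

Minimum total cost: 13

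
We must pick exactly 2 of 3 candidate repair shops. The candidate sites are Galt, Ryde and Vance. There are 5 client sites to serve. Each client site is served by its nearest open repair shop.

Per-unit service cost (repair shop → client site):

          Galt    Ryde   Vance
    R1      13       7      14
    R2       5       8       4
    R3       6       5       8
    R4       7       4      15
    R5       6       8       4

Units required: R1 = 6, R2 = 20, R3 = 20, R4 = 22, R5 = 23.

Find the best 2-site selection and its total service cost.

Choose Ryde and Vance; total service cost 402.

With exactly 2 open, each client site uses its cheapest among the chosen.
{Ryde, Vance}: R1→Ryde 7·6=42, R2→Vance 4·20=80, R3→Ryde 5·20=100, R4→Ryde 4·22=88, R5→Vance 4·23=92. Service cost 402.
{Galt, Ryde}: service cost 468
{Galt, Vance}: service cost 524
Among all 3 size-2 choices, {Ryde, Vance} is lowest.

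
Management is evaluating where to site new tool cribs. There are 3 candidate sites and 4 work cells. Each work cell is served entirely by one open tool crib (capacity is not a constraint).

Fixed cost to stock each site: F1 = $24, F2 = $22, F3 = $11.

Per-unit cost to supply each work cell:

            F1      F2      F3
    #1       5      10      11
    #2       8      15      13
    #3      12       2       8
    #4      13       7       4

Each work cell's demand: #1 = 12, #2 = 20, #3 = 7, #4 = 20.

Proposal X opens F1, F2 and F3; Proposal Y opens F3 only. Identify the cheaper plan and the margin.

Proposal X: {F1, F2, F3}: #1→F1 5·12=60, #2→F1 8·20=160, #3→F2 2·7=14, #4→F3 4·20=80. Service 314; fixed 57; total 371.
Proposal Y: {F3}: #1→F3 11·12=132, #2→F3 13·20=260, #3→F3 8·7=56, #4→F3 4·20=80. Service 528; fixed 11; total 539.
Difference: |371 − 539| = 168.

Proposal X is cheaper by 168.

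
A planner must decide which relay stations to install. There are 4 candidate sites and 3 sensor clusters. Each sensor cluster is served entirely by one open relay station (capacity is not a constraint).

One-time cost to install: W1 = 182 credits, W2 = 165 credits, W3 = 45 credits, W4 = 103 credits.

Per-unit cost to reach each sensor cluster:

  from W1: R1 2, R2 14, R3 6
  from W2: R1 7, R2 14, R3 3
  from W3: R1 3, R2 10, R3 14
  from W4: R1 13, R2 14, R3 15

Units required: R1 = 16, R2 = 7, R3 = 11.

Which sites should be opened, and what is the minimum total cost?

For any fixed open set, each sensor cluster goes to its cheapest open site; total = fixed + service.
{W3}: R1→W3 3·16=48, R2→W3 10·7=70, R3→W3 14·11=154. Service 272; fixed 45; total 317.
{W2, W3}: R1→W3 3·16=48, R2→W3 10·7=70, R3→W2 3·11=33. Service 151; fixed 210; total 361.
{W1}: service 196 + fixed 182 = 378
{W1, W2, W3, W4}: service 135 + fixed 495 = 630
(All 15 nonempty subsets were checked; W3 only is lowest.)

Open W3 only; minimum total cost 317.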